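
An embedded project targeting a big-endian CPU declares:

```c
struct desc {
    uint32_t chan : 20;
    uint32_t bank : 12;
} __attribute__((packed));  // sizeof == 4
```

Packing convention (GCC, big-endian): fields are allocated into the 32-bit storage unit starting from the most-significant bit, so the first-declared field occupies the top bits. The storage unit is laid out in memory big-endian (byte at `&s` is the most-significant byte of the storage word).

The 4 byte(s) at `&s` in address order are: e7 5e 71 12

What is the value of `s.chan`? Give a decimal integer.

947687

[0]=0xe7 [1]=0x5e [2]=0x71 [3]=0x12 (big-endian) → word 0xe75e7112
chan [12+:20] = (word>>12) & 0xfffff = 947687  ←
bank [0+:12] = (word>>0) & 0xfff = 274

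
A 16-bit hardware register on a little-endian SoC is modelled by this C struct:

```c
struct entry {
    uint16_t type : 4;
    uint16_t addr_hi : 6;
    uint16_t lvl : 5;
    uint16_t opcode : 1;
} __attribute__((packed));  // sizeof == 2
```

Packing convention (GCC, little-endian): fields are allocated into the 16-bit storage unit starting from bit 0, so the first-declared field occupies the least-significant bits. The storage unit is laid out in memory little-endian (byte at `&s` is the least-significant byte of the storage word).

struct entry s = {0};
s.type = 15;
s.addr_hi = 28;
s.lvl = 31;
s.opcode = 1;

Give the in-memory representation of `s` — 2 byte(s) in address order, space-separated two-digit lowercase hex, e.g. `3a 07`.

cf fd

type (4b) val=15 bits=0xf at bit 0: 0x000f
addr_hi (6b) val=28 bits=0x1c at bit 4: 0x01cf
lvl (5b) val=31 bits=0x1f at bit 10: 0x7dcf
opcode (1b) val=1 bits=0x1 at bit 15: 0xfdcf
word = 0xfdcf → little-endian bytes:
  [0]=0xcf  [1]=0xfd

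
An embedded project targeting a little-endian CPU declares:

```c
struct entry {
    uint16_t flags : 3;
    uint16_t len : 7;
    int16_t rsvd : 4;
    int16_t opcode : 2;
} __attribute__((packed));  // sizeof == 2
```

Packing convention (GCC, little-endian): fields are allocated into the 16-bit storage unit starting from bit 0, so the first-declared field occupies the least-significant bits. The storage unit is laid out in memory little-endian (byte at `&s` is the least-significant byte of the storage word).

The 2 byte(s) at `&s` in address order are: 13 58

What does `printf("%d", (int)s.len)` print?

2

[0]=0x13 [1]=0x58 (little-endian) → word 0x5813
flags:3 @ bit 0 → (0x5813>>0)&0x7 = 0x3
len:7 @ bit 3 → (0x5813>>3)&0x7f = 0x2  ←
rsvd:4 @ bit 10 → (0x5813>>10)&0xf = 0x6
opcode:2 @ bit 14 → (0x5813>>14)&0x3 = 0x1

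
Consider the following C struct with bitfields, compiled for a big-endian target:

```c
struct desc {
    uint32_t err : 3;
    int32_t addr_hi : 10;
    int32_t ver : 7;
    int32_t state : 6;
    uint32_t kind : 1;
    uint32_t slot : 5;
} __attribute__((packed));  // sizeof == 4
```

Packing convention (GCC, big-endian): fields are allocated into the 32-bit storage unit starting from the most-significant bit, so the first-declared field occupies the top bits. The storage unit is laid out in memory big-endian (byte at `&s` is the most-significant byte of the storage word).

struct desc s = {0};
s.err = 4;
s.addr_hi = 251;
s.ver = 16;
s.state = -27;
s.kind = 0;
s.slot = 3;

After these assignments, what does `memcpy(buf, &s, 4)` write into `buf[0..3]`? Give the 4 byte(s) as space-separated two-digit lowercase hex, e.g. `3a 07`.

87 d9 09 43

err (3b) val=4 bits=0x4 at bit 29: 0x80000000
addr_hi (10b) val=251 bits=0xfb at bit 19: 0x87d80000
ver (7b) val=16 bits=0x10 at bit 12: 0x87d90000
state (6b) val=-27 bits=0x25 at bit 6: 0x87d90940
kind (1b) val=0 bits=0x0 at bit 5: 0x87d90940
slot (5b) val=3 bits=0x3 at bit 0: 0x87d90943
word = 0x87d90943 → big-endian bytes:
  [0]=0x87  [1]=0xd9  [2]=0x09  [3]=0x43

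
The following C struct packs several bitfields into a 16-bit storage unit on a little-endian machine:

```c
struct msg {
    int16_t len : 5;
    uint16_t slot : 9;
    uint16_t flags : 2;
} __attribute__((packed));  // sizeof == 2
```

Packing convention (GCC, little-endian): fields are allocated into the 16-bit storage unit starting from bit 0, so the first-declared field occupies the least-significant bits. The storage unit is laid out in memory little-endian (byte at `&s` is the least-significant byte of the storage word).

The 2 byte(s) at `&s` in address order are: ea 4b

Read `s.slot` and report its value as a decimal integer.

[0]=0xea [1]=0x4b (little-endian) → word 0x4bea
len:5 @ bit 0 → (0x4bea>>0)&0x1f = 0xa
slot:9 @ bit 5 → (0x4bea>>5)&0x1ff = 0x5f  ←
flags:2 @ bit 14 → (0x4bea>>14)&0x3 = 0x1

95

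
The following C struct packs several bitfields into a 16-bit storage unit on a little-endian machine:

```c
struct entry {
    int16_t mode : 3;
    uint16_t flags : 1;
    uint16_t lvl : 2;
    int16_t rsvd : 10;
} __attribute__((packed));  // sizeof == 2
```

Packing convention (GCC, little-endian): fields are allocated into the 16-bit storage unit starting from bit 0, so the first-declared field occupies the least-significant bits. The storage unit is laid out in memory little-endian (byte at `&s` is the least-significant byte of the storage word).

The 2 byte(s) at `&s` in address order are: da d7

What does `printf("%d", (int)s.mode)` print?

2

[0]=0xda [1]=0xd7 (little-endian) → word 0xd7da
mode [0+:3] = (word>>0) & 0x7 = 2  ←
flags [3+:1] = (word>>3) & 0x1 = 1
lvl [4+:2] = (word>>4) & 0x3 = 1
rsvd [6+:10] = (word>>6) & 0x3ff = 863
mode signed 3b, MSB=0: value = 2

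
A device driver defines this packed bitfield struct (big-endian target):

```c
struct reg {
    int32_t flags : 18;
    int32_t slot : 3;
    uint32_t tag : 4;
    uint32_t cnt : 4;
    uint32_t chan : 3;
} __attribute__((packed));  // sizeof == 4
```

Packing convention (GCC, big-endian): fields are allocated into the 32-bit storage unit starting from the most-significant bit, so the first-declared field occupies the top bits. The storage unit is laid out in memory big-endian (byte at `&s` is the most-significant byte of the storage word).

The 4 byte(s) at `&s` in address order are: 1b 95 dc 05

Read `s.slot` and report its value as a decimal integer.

3

[0]=0x1b [1]=0x95 [2]=0xdc [3]=0x05 (big-endian) → word 0x1b95dc05
flags [14+:18] = (word>>14) & 0x3ffff = 28247
slot [11+:3] = (word>>11) & 0x7 = 3  ←
tag [7+:4] = (word>>7) & 0xf = 8
cnt [3+:4] = (word>>3) & 0xf = 0
chan [0+:3] = (word>>0) & 0x7 = 5
slot signed 3b, MSB=0: value = 3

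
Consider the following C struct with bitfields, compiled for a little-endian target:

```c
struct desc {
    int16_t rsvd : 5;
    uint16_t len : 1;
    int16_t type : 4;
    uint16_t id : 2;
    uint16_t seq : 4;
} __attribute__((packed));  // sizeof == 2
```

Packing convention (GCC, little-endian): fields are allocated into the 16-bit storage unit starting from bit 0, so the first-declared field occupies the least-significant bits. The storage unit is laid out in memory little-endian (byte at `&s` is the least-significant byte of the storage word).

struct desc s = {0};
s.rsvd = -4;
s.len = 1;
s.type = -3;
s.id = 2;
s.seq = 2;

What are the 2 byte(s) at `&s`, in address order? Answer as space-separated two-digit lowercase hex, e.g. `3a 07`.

7c 2b

rsvd (5b) val=-4 bits=0x1c at bit 0: 0x001c
len (1b) val=1 bits=0x1 at bit 5: 0x003c
type (4b) val=-3 bits=0xd at bit 6: 0x037c
id (2b) val=2 bits=0x2 at bit 10: 0x0b7c
seq (4b) val=2 bits=0x2 at bit 12: 0x2b7c
word = 0x2b7c → little-endian bytes:
  [0]=0x7c  [1]=0x2b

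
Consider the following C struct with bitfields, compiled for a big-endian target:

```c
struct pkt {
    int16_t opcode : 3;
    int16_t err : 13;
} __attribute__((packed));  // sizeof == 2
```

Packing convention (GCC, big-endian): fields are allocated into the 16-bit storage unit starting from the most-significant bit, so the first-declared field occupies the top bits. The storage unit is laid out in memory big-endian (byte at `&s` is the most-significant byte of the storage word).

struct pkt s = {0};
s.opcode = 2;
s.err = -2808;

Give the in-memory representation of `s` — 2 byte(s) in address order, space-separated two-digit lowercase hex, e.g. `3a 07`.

opcode:3 = 2 → 0x2 << 13 → word 0x4000
err:13 = -2808 → 0x1508 << 0 → word 0x5508
word = 0x5508 → big-endian bytes:
  [0]=0x55  [1]=0x08

55 08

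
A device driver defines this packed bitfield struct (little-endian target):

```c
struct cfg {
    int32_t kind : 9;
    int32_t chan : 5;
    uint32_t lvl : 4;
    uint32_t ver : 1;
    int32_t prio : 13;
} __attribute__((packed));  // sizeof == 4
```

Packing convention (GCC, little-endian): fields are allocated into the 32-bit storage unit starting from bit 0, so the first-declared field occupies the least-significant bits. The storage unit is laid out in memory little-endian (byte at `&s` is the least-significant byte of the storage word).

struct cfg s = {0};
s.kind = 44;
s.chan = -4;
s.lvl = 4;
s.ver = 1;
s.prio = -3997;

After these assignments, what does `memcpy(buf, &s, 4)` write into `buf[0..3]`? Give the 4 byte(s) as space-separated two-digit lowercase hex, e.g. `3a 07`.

2c 38 1d 83

kind (9b) val=44 bits=0x2c at bit 0: 0x0000002c
chan (5b) val=-4 bits=0x1c at bit 9: 0x0000382c
lvl (4b) val=4 bits=0x4 at bit 14: 0x0001382c
ver (1b) val=1 bits=0x1 at bit 18: 0x0005382c
prio (13b) val=-3997 bits=0x1063 at bit 19: 0x831d382c
word = 0x831d382c → little-endian bytes:
  [0]=0x2c  [1]=0x38  [2]=0x1d  [3]=0x83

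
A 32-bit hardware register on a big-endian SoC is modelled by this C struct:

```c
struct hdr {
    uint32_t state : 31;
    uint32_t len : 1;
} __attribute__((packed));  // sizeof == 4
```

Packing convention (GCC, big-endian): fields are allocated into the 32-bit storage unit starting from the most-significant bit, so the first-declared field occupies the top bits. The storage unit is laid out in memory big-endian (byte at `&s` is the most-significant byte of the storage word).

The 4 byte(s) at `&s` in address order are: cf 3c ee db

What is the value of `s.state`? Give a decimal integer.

1738438509

[0]=0xcf [1]=0x3c [2]=0xee [3]=0xdb (big-endian) → word 0xcf3ceedb
state [1+:31] = (word>>1) & 0x7fffffff = 1738438509  ←
len [0+:1] = (word>>0) & 0x1 = 1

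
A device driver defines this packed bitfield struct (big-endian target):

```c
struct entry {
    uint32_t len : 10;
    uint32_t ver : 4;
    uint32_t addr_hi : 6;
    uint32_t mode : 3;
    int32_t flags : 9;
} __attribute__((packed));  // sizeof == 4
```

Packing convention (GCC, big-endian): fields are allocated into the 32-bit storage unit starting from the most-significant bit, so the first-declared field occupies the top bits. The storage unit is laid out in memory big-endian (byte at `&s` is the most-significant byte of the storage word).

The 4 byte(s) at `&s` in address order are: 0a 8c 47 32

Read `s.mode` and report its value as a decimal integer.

3

[0]=0x0a [1]=0x8c [2]=0x47 [3]=0x32 (big-endian) → word 0x0a8c4732
len:10 @ bit 22 → (0x0a8c4732>>22)&0x3ff = 0x2a
ver:4 @ bit 18 → (0x0a8c4732>>18)&0xf = 0x3
addr_hi:6 @ bit 12 → (0x0a8c4732>>12)&0x3f = 0x4
mode:3 @ bit 9 → (0x0a8c4732>>9)&0x7 = 0x3  ←
flags:9 @ bit 0 → (0x0a8c4732>>0)&0x1ff = 0x132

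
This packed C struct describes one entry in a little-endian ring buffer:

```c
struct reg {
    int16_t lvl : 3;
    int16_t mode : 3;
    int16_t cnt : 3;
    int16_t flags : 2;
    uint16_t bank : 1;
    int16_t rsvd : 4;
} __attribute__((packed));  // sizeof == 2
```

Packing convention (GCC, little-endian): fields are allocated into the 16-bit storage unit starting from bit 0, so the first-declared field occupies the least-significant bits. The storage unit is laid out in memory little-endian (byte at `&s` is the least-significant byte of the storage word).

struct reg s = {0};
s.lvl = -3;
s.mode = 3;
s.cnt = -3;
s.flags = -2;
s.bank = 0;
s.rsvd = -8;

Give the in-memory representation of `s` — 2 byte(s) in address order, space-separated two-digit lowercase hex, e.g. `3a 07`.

lvl (3b) val=-3 bits=0x5 at bit 0: 0x0005
mode (3b) val=3 bits=0x3 at bit 3: 0x001d
cnt (3b) val=-3 bits=0x5 at bit 6: 0x015d
flags (2b) val=-2 bits=0x2 at bit 9: 0x055d
bank (1b) val=0 bits=0x0 at bit 11: 0x055d
rsvd (4b) val=-8 bits=0x8 at bit 12: 0x855d
word = 0x855d → little-endian bytes:
  [0]=0x5d  [1]=0x85

5d 85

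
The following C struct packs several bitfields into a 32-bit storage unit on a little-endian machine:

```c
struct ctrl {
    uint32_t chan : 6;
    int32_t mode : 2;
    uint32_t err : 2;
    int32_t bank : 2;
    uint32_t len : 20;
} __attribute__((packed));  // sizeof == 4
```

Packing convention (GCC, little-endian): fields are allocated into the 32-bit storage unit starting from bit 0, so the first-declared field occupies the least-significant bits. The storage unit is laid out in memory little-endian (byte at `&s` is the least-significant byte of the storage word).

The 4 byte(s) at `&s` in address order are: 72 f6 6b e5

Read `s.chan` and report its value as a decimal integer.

50

[0]=0x72 [1]=0xf6 [2]=0x6b [3]=0xe5 (little-endian) → word 0xe56bf672
chan:6 @ bit 0 → (0xe56bf672>>0)&0x3f = 0x32  ←
mode:2 @ bit 6 → (0xe56bf672>>6)&0x3 = 0x1
err:2 @ bit 8 → (0xe56bf672>>8)&0x3 = 0x2
bank:2 @ bit 10 → (0xe56bf672>>10)&0x3 = 0x1
len:20 @ bit 12 → (0xe56bf672>>12)&0xfffff = 0xe56bf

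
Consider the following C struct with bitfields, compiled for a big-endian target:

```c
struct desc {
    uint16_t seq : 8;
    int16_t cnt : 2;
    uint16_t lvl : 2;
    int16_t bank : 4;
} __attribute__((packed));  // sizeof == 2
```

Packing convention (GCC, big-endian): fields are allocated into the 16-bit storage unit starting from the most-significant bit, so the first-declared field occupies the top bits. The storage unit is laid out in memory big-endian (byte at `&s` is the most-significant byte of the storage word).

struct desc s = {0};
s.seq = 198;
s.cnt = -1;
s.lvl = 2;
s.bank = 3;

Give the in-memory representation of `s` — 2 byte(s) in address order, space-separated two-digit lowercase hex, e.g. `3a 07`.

c6 e3

seq (8b) val=198 bits=0xc6 at bit 8: 0xc600
cnt (2b) val=-1 bits=0x3 at bit 6: 0xc6c0
lvl (2b) val=2 bits=0x2 at bit 4: 0xc6e0
bank (4b) val=3 bits=0x3 at bit 0: 0xc6e3
word = 0xc6e3 → big-endian bytes:
  [0]=0xc6  [1]=0xe3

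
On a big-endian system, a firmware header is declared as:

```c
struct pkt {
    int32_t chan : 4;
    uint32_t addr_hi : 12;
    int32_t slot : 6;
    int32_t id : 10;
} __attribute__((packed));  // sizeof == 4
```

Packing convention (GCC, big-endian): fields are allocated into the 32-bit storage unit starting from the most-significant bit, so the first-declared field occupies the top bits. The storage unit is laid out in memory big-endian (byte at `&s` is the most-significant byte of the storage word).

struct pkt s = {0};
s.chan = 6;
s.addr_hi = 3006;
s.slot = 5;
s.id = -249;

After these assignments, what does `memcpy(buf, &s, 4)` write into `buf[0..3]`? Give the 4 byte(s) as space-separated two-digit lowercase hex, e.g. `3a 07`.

6b be 17 07

[28+:4] chan=6 & 0xf = 0x6; word=0x60000000
[16+:12] addr_hi=3006 & 0xfff = 0xbbe; word=0x6bbe0000
[10+:6] slot=5 & 0x3f = 0x5; word=0x6bbe1400
[0+:10] id=-249 & 0x3ff = 0x307; word=0x6bbe1707
word = 0x6bbe1707 → big-endian bytes:
  [0]=0x6b  [1]=0xbe  [2]=0x17  [3]=0x07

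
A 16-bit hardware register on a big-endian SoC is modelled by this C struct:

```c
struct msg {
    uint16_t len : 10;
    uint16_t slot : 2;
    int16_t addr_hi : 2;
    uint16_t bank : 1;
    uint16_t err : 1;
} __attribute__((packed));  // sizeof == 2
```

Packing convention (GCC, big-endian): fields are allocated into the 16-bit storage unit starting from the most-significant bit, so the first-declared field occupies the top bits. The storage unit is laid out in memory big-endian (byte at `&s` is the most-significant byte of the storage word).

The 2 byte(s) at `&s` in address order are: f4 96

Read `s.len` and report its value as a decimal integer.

[0]=0xf4 [1]=0x96 (big-endian) → word 0xf496
len [6+:10] = (word>>6) & 0x3ff = 978  ←
slot [4+:2] = (word>>4) & 0x3 = 1
addr_hi [2+:2] = (word>>2) & 0x3 = 1
bank [1+:1] = (word>>1) & 0x1 = 1
err [0+:1] = (word>>0) & 0x1 = 0

978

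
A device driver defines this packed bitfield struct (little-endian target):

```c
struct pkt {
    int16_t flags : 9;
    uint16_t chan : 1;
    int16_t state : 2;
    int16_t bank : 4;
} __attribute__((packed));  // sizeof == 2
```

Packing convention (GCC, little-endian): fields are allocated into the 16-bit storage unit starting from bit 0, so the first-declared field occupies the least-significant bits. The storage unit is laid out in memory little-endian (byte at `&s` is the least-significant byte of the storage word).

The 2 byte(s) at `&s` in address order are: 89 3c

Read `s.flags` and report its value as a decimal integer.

137

[0]=0x89 [1]=0x3c (little-endian) → word 0x3c89
flags [0+:9] = (word>>0) & 0x1ff = 137  ←
chan [9+:1] = (word>>9) & 0x1 = 0
state [10+:2] = (word>>10) & 0x3 = 3
bank [12+:4] = (word>>12) & 0xf = 3
flags signed 9b, MSB=0: value = 137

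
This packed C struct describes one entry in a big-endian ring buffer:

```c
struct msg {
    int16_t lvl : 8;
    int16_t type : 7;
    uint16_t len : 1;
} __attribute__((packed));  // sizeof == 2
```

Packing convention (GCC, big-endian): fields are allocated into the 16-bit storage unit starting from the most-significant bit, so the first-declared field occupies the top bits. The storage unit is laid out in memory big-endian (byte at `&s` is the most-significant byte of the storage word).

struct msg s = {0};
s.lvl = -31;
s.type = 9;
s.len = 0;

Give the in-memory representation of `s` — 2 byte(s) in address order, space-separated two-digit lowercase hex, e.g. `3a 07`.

[8+:8] lvl=-31 & 0xff = 0xe1; word=0xe100
[1+:7] type=9 & 0x7f = 0x9; word=0xe112
[0+:1] len=0 & 0x1 = 0x0; word=0xe112
word = 0xe112 → big-endian bytes:
  [0]=0xe1  [1]=0x12

e1 12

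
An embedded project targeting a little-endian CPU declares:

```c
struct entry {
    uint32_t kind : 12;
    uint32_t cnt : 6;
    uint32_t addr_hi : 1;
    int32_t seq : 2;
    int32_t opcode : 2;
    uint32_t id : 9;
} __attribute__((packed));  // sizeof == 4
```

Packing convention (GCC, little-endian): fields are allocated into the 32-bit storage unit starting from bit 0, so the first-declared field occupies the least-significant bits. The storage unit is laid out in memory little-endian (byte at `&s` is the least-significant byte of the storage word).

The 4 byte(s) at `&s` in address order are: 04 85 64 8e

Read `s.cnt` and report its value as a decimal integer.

8

[0]=0x04 [1]=0x85 [2]=0x64 [3]=0x8e (little-endian) → word 0x8e648504
kind:12 @ bit 0 → (0x8e648504>>0)&0xfff = 0x504
cnt:6 @ bit 12 → (0x8e648504>>12)&0x3f = 0x8  ←
addr_hi:1 @ bit 18 → (0x8e648504>>18)&0x1 = 0x1
seq:2 @ bit 19 → (0x8e648504>>19)&0x3 = 0x0
opcode:2 @ bit 21 → (0x8e648504>>21)&0x3 = 0x3
id:9 @ bit 23 → (0x8e648504>>23)&0x1ff = 0x11c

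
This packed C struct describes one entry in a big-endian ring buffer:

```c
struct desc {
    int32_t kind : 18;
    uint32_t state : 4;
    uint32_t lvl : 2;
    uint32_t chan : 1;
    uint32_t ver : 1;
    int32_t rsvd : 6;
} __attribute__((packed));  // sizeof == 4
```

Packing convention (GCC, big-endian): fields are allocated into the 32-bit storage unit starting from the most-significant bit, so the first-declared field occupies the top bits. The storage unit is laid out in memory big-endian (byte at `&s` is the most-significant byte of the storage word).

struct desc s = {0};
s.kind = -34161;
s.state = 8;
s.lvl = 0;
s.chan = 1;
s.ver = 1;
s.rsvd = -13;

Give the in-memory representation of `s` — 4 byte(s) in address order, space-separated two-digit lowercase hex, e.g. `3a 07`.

de a3 e0 f3

kind:18 = -34161 → 0x37a8f << 14 → word 0xdea3c000
state:4 = 8 → 0x8 << 10 → word 0xdea3e000
lvl:2 = 0 → 0x0 << 8 → word 0xdea3e000
chan:1 = 1 → 0x1 << 7 → word 0xdea3e080
ver:1 = 1 → 0x1 << 6 → word 0xdea3e0c0
rsvd:6 = -13 → 0x33 << 0 → word 0xdea3e0f3
word = 0xdea3e0f3 → big-endian bytes:
  [0]=0xde  [1]=0xa3  [2]=0xe0  [3]=0xf3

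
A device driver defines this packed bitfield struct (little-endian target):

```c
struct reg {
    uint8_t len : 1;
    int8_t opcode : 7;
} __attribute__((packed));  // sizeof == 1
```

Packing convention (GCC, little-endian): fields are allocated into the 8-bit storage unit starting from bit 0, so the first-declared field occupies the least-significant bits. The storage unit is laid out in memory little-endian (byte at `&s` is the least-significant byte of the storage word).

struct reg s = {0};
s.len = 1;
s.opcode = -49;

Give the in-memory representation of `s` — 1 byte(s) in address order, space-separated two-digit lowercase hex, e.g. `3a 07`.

9f

[0+:1] len=1 & 0x1 = 0x1; word=0x01
[1+:7] opcode=-49 & 0x7f = 0x4f; word=0x9f
word = 0x9f → little-endian bytes:
  [0]=0x9f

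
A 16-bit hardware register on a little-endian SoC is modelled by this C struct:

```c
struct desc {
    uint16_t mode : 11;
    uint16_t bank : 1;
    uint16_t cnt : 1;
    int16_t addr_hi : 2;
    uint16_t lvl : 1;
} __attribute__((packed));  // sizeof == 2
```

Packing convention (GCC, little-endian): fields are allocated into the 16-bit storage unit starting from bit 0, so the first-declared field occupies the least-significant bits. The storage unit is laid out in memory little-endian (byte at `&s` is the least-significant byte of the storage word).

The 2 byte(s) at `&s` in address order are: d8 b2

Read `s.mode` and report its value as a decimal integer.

[0]=0xd8 [1]=0xb2 (little-endian) → word 0xb2d8
mode [0+:11] = (word>>0) & 0x7ff = 728  ←
bank [11+:1] = (word>>11) & 0x1 = 0
cnt [12+:1] = (word>>12) & 0x1 = 1
addr_hi [13+:2] = (word>>13) & 0x3 = 1
lvl [15+:1] = (word>>15) & 0x1 = 1

728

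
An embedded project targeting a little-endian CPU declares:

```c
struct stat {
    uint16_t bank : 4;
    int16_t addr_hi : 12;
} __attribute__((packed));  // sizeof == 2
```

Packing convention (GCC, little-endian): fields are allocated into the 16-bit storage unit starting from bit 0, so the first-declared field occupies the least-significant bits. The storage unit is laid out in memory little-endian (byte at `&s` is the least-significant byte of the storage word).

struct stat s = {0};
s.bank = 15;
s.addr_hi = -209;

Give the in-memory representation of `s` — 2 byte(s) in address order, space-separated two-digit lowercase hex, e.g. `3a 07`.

ff f2

bank (4b) val=15 bits=0xf at bit 0: 0x000f
addr_hi (12b) val=-209 bits=0xf2f at bit 4: 0xf2ff
word = 0xf2ff → little-endian bytes:
  [0]=0xff  [1]=0xf2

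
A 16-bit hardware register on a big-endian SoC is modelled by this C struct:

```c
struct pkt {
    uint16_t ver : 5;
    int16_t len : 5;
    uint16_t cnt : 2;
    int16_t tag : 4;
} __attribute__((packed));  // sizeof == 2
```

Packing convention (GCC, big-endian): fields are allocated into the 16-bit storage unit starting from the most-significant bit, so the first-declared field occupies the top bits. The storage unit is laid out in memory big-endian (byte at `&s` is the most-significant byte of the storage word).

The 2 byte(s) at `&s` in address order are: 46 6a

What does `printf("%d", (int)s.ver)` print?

8

[0]=0x46 [1]=0x6a (big-endian) → word 0x466a
ver [11+:5] = (word>>11) & 0x1f = 8  ←
len [6+:5] = (word>>6) & 0x1f = 25
cnt [4+:2] = (word>>4) & 0x3 = 2
tag [0+:4] = (word>>0) & 0xf = 10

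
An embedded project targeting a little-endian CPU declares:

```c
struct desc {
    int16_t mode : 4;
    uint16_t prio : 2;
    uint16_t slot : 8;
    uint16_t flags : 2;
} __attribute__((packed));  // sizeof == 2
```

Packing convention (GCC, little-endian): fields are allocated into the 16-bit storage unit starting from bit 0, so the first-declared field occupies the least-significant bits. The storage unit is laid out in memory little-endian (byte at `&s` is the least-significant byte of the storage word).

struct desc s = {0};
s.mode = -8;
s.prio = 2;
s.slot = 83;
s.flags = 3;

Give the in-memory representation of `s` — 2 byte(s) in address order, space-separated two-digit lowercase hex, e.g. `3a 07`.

mode (4b) val=-8 bits=0x8 at bit 0: 0x0008
prio (2b) val=2 bits=0x2 at bit 4: 0x0028
slot (8b) val=83 bits=0x53 at bit 6: 0x14e8
flags (2b) val=3 bits=0x3 at bit 14: 0xd4e8
word = 0xd4e8 → little-endian bytes:
  [0]=0xe8  [1]=0xd4

e8 d4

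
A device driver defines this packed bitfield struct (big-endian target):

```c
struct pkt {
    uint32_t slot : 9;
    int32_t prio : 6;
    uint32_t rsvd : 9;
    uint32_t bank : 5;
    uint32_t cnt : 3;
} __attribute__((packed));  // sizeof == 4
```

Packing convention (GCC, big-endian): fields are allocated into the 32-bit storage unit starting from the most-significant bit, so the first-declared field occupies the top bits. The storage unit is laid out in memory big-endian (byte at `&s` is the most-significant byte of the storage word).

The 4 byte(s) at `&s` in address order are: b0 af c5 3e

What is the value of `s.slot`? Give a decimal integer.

353

[0]=0xb0 [1]=0xaf [2]=0xc5 [3]=0x3e (big-endian) → word 0xb0afc53e
slot:9 @ bit 23 → (0xb0afc53e>>23)&0x1ff = 0x161  ←
prio:6 @ bit 17 → (0xb0afc53e>>17)&0x3f = 0x17
rsvd:9 @ bit 8 → (0xb0afc53e>>8)&0x1ff = 0x1c5
bank:5 @ bit 3 → (0xb0afc53e>>3)&0x1f = 0x7
cnt:3 @ bit 0 → (0xb0afc53e>>0)&0x7 = 0x6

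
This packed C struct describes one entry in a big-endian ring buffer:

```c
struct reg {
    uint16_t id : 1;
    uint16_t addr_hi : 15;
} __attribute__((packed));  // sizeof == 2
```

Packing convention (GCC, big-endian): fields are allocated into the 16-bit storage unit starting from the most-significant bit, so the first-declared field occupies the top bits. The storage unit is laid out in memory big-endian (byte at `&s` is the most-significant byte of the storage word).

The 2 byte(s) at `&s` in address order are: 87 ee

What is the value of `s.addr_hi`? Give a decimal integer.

[0]=0x87 [1]=0xee (big-endian) → word 0x87ee
id [15+:1] = (word>>15) & 0x1 = 1
addr_hi [0+:15] = (word>>0) & 0x7fff = 2030  ←

2030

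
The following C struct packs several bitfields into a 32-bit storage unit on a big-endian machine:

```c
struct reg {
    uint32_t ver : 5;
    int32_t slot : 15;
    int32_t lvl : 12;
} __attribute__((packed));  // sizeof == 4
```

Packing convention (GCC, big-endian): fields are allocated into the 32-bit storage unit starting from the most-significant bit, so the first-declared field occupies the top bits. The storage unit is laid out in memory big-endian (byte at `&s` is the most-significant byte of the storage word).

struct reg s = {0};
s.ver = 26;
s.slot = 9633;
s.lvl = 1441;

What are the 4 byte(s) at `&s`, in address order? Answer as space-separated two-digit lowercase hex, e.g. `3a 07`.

d2 5a 15 a1

ver:5 = 26 → 0x1a << 27 → word 0xd0000000
slot:15 = 9633 → 0x25a1 << 12 → word 0xd25a1000
lvl:12 = 1441 → 0x5a1 << 0 → word 0xd25a15a1
word = 0xd25a15a1 → big-endian bytes:
  [0]=0xd2  [1]=0x5a  [2]=0x15  [3]=0xa1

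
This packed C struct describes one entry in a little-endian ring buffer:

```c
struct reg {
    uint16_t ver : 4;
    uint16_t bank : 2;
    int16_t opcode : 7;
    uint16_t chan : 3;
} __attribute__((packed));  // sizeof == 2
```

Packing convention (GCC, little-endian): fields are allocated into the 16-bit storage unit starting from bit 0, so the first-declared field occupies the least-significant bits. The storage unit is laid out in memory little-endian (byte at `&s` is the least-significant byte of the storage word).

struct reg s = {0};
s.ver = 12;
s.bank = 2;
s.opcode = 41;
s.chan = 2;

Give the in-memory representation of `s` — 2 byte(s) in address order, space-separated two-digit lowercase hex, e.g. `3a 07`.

6c 4a

[0+:4] ver=12 & 0xf = 0xc; word=0x000c
[4+:2] bank=2 & 0x3 = 0x2; word=0x002c
[6+:7] opcode=41 & 0x7f = 0x29; word=0x0a6c
[13+:3] chan=2 & 0x7 = 0x2; word=0x4a6c
word = 0x4a6c → little-endian bytes:
  [0]=0x6c  [1]=0x4a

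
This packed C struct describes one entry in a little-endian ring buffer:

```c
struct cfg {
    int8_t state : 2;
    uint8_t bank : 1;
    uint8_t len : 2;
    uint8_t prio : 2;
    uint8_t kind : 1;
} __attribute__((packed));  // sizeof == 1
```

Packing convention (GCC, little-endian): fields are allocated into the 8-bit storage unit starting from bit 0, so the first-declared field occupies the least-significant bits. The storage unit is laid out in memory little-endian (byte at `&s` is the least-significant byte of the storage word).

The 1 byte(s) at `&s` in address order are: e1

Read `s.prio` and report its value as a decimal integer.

[0]=0xe1 (little-endian) → word 0xe1
state:2 @ bit 0 → (0xe1>>0)&0x3 = 0x1
bank:1 @ bit 2 → (0xe1>>2)&0x1 = 0x0
len:2 @ bit 3 → (0xe1>>3)&0x3 = 0x0
prio:2 @ bit 5 → (0xe1>>5)&0x3 = 0x3  ←
kind:1 @ bit 7 → (0xe1>>7)&0x1 = 0x1

3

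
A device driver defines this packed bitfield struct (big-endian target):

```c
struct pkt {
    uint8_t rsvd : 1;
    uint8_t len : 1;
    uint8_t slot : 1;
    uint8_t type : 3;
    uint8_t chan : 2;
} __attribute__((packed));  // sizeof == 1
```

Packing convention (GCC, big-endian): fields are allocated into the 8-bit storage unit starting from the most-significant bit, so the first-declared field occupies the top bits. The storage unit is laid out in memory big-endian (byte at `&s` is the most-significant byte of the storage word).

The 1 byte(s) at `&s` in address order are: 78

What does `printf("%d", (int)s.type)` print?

[0]=0x78 (big-endian) → word 0x78
rsvd:1 @ bit 7 → (0x78>>7)&0x1 = 0x0
len:1 @ bit 6 → (0x78>>6)&0x1 = 0x1
slot:1 @ bit 5 → (0x78>>5)&0x1 = 0x1
type:3 @ bit 2 → (0x78>>2)&0x7 = 0x6  ←
chan:2 @ bit 0 → (0x78>>0)&0x3 = 0x0

6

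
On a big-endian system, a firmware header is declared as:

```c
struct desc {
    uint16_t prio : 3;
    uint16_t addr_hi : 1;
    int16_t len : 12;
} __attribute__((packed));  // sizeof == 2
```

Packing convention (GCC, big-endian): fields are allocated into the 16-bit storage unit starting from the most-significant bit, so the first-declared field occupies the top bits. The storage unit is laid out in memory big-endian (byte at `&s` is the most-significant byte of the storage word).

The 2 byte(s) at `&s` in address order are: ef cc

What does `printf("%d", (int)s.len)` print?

[0]=0xef [1]=0xcc (big-endian) → word 0xefcc
prio [13+:3] = (word>>13) & 0x7 = 7
addr_hi [12+:1] = (word>>12) & 0x1 = 0
len [0+:12] = (word>>0) & 0xfff = 4044  ←
len signed 12b, MSB=1: 4044 - 4096 = -52

-52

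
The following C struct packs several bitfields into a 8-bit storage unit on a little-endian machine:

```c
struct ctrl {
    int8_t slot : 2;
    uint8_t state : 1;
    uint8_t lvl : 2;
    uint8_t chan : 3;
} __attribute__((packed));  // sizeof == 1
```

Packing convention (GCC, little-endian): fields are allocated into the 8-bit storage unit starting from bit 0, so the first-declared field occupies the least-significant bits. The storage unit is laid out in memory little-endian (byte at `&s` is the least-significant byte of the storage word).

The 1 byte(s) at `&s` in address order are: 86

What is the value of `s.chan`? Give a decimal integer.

4

[0]=0x86 (little-endian) → word 0x86
slot:2 @ bit 0 → (0x86>>0)&0x3 = 0x2
state:1 @ bit 2 → (0x86>>2)&0x1 = 0x1
lvl:2 @ bit 3 → (0x86>>3)&0x3 = 0x0
chan:3 @ bit 5 → (0x86>>5)&0x7 = 0x4  ←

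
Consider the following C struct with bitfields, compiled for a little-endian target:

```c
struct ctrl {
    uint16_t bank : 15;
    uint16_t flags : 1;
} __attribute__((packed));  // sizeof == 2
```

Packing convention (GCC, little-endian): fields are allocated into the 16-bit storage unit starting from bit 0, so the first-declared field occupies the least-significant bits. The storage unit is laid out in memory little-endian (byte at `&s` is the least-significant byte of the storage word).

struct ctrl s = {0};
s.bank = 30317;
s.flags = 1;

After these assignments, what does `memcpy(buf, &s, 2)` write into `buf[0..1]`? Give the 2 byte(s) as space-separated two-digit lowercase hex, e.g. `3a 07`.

bank:15 = 30317 → 0x766d << 0 → word 0x766d
flags:1 = 1 → 0x1 << 15 → word 0xf66d
word = 0xf66d → little-endian bytes:
  [0]=0x6d  [1]=0xf6

6d f6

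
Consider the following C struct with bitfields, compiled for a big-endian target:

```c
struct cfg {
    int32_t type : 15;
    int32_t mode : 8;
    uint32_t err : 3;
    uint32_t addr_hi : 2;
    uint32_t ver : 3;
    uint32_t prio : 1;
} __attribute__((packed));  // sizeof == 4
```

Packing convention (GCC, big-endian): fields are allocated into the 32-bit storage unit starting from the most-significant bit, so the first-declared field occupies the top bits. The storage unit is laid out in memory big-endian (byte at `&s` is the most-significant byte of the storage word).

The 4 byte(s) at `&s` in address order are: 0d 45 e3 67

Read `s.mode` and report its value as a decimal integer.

-15

[0]=0x0d [1]=0x45 [2]=0xe3 [3]=0x67 (big-endian) → word 0x0d45e367
type [17+:15] = (word>>17) & 0x7fff = 1698
mode [9+:8] = (word>>9) & 0xff = 241  ←
err [6+:3] = (word>>6) & 0x7 = 5
addr_hi [4+:2] = (word>>4) & 0x3 = 2
ver [1+:3] = (word>>1) & 0x7 = 3
prio [0+:1] = (word>>0) & 0x1 = 1
mode signed 8b, MSB=1: 241 - 256 = -15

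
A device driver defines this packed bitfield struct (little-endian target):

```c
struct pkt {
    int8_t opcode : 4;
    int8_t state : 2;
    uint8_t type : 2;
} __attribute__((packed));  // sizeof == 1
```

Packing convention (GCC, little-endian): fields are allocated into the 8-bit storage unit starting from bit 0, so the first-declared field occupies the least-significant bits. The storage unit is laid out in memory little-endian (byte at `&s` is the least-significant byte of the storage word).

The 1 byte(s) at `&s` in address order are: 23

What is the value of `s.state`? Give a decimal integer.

-2

[0]=0x23 (little-endian) → word 0x23
opcode:4 @ bit 0 → (0x23>>0)&0xf = 0x3
state:2 @ bit 4 → (0x23>>4)&0x3 = 0x2  ←
type:2 @ bit 6 → (0x23>>6)&0x3 = 0x0
state signed 2b, MSB=1: 2 - 4 = -2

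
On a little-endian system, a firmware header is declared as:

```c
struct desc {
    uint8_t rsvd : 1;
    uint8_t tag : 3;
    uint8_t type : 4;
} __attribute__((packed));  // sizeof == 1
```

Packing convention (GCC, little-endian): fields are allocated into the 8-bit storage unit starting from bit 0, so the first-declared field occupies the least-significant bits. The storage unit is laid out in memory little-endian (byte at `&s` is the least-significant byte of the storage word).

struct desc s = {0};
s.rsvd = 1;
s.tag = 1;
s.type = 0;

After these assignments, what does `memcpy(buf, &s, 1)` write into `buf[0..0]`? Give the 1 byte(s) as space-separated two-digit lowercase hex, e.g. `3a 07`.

03

rsvd (1b) val=1 bits=0x1 at bit 0: 0x01
tag (3b) val=1 bits=0x1 at bit 1: 0x03
type (4b) val=0 bits=0x0 at bit 4: 0x03
word = 0x03 → little-endian bytes:
  [0]=0x03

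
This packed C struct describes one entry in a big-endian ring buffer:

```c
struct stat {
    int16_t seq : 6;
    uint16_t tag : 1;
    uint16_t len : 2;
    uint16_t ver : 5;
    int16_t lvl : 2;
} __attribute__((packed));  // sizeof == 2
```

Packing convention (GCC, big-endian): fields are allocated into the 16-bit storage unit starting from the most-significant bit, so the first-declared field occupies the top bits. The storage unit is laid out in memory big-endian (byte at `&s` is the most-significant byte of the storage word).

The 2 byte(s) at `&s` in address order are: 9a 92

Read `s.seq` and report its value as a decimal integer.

-26

[0]=0x9a [1]=0x92 (big-endian) → word 0x9a92
seq:6 @ bit 10 → (0x9a92>>10)&0x3f = 0x26  ←
tag:1 @ bit 9 → (0x9a92>>9)&0x1 = 0x1
len:2 @ bit 7 → (0x9a92>>7)&0x3 = 0x1
ver:5 @ bit 2 → (0x9a92>>2)&0x1f = 0x4
lvl:2 @ bit 0 → (0x9a92>>0)&0x3 = 0x2
seq signed 6b, MSB=1: 38 - 64 = -26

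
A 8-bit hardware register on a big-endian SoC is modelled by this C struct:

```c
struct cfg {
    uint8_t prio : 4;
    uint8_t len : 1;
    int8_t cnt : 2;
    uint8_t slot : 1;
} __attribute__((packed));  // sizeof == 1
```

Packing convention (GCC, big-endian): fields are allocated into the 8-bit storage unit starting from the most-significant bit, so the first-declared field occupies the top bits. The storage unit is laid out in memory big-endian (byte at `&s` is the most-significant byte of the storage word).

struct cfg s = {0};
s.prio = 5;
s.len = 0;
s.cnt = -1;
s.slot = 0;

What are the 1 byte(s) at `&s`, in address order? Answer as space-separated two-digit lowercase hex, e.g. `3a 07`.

56

[4+:4] prio=5 & 0xf = 0x5; word=0x50
[3+:1] len=0 & 0x1 = 0x0; word=0x50
[1+:2] cnt=-1 & 0x3 = 0x3; word=0x56
[0+:1] slot=0 & 0x1 = 0x0; word=0x56
word = 0x56 → big-endian bytes:
  [0]=0x56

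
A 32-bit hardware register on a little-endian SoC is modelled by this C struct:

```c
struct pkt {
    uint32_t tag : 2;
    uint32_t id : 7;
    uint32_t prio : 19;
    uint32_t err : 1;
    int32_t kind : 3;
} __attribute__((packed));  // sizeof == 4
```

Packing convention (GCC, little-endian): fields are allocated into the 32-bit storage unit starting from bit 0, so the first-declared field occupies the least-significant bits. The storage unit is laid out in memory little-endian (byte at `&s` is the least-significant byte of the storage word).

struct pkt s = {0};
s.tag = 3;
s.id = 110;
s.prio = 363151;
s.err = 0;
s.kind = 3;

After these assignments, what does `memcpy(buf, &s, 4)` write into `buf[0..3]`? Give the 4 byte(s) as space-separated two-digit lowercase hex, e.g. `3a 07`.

bb 1f 15 6b

tag (2b) val=3 bits=0x3 at bit 0: 0x00000003
id (7b) val=110 bits=0x6e at bit 2: 0x000001bb
prio (19b) val=363151 bits=0x58a8f at bit 9: 0x0b151fbb
err (1b) val=0 bits=0x0 at bit 28: 0x0b151fbb
kind (3b) val=3 bits=0x3 at bit 29: 0x6b151fbb
word = 0x6b151fbb → little-endian bytes:
  [0]=0xbb  [1]=0x1f  [2]=0x15  [3]=0x6b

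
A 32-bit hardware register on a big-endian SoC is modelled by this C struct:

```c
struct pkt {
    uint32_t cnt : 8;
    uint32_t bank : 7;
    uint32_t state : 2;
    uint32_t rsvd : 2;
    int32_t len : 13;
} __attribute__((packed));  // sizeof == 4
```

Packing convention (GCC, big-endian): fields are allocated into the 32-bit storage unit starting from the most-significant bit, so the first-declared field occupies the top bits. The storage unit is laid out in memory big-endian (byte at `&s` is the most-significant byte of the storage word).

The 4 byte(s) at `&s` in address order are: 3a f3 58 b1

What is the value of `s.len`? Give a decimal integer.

[0]=0x3a [1]=0xf3 [2]=0x58 [3]=0xb1 (big-endian) → word 0x3af358b1
cnt:8 @ bit 24 → (0x3af358b1>>24)&0xff = 0x3a
bank:7 @ bit 17 → (0x3af358b1>>17)&0x7f = 0x79
state:2 @ bit 15 → (0x3af358b1>>15)&0x3 = 0x2
rsvd:2 @ bit 13 → (0x3af358b1>>13)&0x3 = 0x2
len:13 @ bit 0 → (0x3af358b1>>0)&0x1fff = 0x18b1  ←
len signed 13b, MSB=1: 6321 - 8192 = -1871

-1871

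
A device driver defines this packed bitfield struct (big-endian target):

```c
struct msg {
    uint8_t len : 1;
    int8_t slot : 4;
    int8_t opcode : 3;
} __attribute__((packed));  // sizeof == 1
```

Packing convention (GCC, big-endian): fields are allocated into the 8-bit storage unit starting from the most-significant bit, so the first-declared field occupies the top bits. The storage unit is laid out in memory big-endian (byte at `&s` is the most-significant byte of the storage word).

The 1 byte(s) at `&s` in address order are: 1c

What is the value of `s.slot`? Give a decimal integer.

[0]=0x1c (big-endian) → word 0x1c
len:1 @ bit 7 → (0x1c>>7)&0x1 = 0x0
slot:4 @ bit 3 → (0x1c>>3)&0xf = 0x3  ←
opcode:3 @ bit 0 → (0x1c>>0)&0x7 = 0x4
slot signed 4b, MSB=0: value = 3

3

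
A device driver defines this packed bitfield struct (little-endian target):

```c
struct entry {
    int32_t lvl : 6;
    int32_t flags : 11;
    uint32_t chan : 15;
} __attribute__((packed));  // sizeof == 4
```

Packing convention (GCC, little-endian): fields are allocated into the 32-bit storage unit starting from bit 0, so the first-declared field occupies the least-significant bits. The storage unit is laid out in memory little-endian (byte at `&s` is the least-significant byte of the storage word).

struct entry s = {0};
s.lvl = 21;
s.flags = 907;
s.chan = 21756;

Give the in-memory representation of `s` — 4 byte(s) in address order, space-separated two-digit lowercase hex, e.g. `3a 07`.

d5 e2 f8 a9

lvl (6b) val=21 bits=0x15 at bit 0: 0x00000015
flags (11b) val=907 bits=0x38b at bit 6: 0x0000e2d5
chan (15b) val=21756 bits=0x54fc at bit 17: 0xa9f8e2d5
word = 0xa9f8e2d5 → little-endian bytes:
  [0]=0xd5  [1]=0xe2  [2]=0xf8  [3]=0xa9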